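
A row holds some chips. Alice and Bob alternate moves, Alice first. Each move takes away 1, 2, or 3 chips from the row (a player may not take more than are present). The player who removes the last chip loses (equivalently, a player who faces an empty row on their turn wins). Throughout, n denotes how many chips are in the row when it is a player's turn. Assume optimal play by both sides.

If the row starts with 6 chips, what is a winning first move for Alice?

Remove 1, leaving 5.

Positions with no move are W. A position that does have a move is losing for the player to move precisely when every available move leads to a winning position for the opponent. Fill in the labels:
n=0: no move; the opponent has just taken the last chip and therefore loses → W
n=1: only reaches 0(W), which is W → L
n=2: reaches L-position 1 → W
n=3: reaches L-position 1 → W
n=4: reaches L-position 1 → W
n=5: only reaches 4(W), 3(W), 2(W), all W → L
n=6: reaches L-position 5 → W
From 6, the L positions reachable in one move are: 5.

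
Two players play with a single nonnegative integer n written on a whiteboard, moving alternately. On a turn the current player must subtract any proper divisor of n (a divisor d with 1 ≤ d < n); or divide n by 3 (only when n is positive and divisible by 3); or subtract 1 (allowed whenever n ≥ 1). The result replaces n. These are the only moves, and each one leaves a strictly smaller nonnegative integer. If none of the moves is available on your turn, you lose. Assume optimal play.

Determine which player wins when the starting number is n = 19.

Use the standard recursion: the mover loses at a terminal position; elsewhere, the mover wins exactly when some move hands the opponent an L position.
n=0: no move → L
n=1: reaches L-position 0 → W
n=2: only reaches 1(W), which is W → L
n=3: reaches L-position 2 → W
n=4: reaches L-position 2 → W
n=5: only reaches 4(W), which is W → L
n=6: reaches L-position 2 → W
n=7: only reaches 6(W), which is W → L
n=8: reaches L-position 7 → W
n=9: only reaches 3(W), 6(W), 8(W), all W → L
n=10: reaches L-position 5 → W
n=11: only reaches 10(W), which is W → L
n=12: reaches L-position 9 → W
n=13: only reaches 12(W), which is W → L
n=14: reaches L-position 7 → W
n=15: reaches L-position 5 → W
n=16: only reaches 8(W), 12(W), 14(W), 15(W), all W → L
n=17: reaches L-position 16 → W
n=18: reaches L-position 9 → W
n=19: only reaches 18(W), which is W → L
Every move from 19 reaches a W position, so the mover loses.

The second player wins.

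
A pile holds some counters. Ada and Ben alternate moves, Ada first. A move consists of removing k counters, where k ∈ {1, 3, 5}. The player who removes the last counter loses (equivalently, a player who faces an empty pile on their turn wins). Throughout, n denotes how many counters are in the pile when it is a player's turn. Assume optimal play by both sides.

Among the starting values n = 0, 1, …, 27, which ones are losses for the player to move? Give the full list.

1, 3, 5, 7, 9, 11, 13, 15, 17, 19, 21, 23, 25, 27

Label each position W (a win for the player to move) or L (a loss). A position with no legal move is W; any other position is W exactly when some move reaches an L, and L when every move reaches a W.
n=0: no move; the opponent has just taken the last counter and therefore loses → W
n=1: the only move is to 0(W), a W ⇒ L
n=2: can move to 1, which is L ⇒ W
n=3: moves to 2(W), 0(W); every one is W ⇒ L
n=4: can move to 3, which is L ⇒ W
n=5: moves to 4(W), 2(W), 0(W); every one is W ⇒ L
n=6: can move to 5, which is L ⇒ W
n=7: moves to 6(W), 4(W), 2(W); every one is W ⇒ L
n=8: can move to 7, which is L ⇒ W
n=9: moves to 8(W), 6(W), 4(W); every one is W ⇒ L
n=10: can move to 9, which is L ⇒ W
n=11: moves to 10(W), 8(W), 6(W); every one is W ⇒ L
n=12: can move to 11, which is L ⇒ W
n=13: moves to 12(W), 10(W), 8(W); every one is W ⇒ L
n=14: can move to 13, which is L ⇒ W
n=15: moves to 14(W), 12(W), 10(W); every one is W ⇒ L
n=16: can move to 15, which is L ⇒ W
n=17: moves to 16(W), 14(W), 12(W); every one is W ⇒ L
n=18: can move to 17, which is L ⇒ W
n=19: moves to 18(W), 16(W), 14(W); every one is W ⇒ L
n=20: can move to 19, which is L ⇒ W
n=21: moves to 20(W), 18(W), 16(W); every one is W ⇒ L
n=22: can move to 21, which is L ⇒ W
n=23: moves to 22(W), 20(W), 18(W); every one is W ⇒ L
n=24: can move to 23, which is L ⇒ W
n=25: moves to 24(W), 22(W), 20(W); every one is W ⇒ L
n=26: can move to 25, which is L ⇒ W
n=27: moves to 26(W), 24(W), 22(W); every one is W ⇒ L
The losing starting values of n are exactly the entries labelled L in this table (14 of them).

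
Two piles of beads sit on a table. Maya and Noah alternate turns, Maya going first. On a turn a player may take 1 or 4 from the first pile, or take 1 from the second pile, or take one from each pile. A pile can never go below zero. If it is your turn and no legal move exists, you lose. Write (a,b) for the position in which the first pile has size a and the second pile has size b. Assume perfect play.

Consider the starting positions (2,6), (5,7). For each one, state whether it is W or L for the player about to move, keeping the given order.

Classify positions by backward induction: terminal positions (no move available) are L. From any other position, the mover wins iff some move reaches an L.
No move ever increases a pile, so every position that can arise here has a ≤ 5 and b ≤ 7; it is enough to label the cells with 0 ≤ a ≤ 5 and 0 ≤ b ≤ 7.
Every move lowers a or b (never raises either), so fill the grid row by row in increasing a, and left to right within a row: each cell's successors are then already labelled.
      b=0  b=1  b=2  b=3  b=4  b=5  b=6  b=7
a=0:    L    W    L    W    L    W    L    W
a=1:    W    W    W    W    W    W    W    W
a=2:    L    W    L    W    L    W    L    W
a=3:    W    W    W    W    W    W    W    W
a=4:    W    L    W    L    W    L    W    L
a=5:    L    W    W    W    W    W    W    W
Cells with no legal move (terminal, hence L): (0,0).
The remaining L cells, each justified by listing all of its moves:
(0,2): the only move is to (0,1)(W), a W ⇒ L
(0,4): the only move is to (0,3)(W), a W ⇒ L
(0,6): the only move is to (0,5)(W), a W ⇒ L
(2,0): the only move is to (1,0)(W), a W ⇒ L
(2,2): moves to (1,2)(W), (2,1)(W), (1,1)(W); every one is W ⇒ L
(2,4): moves to (1,4)(W), (2,3)(W), (1,3)(W); every one is W ⇒ L
(2,6): moves to (1,6)(W), (2,5)(W), (1,5)(W); every one is W ⇒ L
(4,1): moves to (3,1)(W), (0,1)(W), (4,0)(W), (3,0)(W); every one is W ⇒ L
(4,3): moves to (3,3)(W), (0,3)(W), (4,2)(W), (3,2)(W); every one is W ⇒ L
(4,5): moves to (3,5)(W), (0,5)(W), (4,4)(W), (3,4)(W); every one is W ⇒ L
(4,7): moves to (3,7)(W), (0,7)(W), (4,6)(W), (3,6)(W); every one is W ⇒ L
(5,0): moves to (4,0)(W), (1,0)(W); every one is W ⇒ L
Every other cell has at least one move into one of the L cells above, so it is W.
(2,6): one of the L cells justified above, so L
(5,7): the move to (4,7) reaches an L cell, so W

(2,6): L, (5,7): W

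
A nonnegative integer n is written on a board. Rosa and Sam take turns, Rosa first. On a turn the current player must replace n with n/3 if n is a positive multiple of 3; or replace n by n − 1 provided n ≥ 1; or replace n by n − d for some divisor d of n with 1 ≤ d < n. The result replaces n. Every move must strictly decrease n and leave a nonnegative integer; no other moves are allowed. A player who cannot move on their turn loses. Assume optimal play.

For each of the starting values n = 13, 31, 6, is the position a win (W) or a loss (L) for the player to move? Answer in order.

13: L, 31: L, 6: W

Classify positions by backward induction: terminal positions (no move available) are L. From any other position, the mover wins iff some move reaches an L.
n=0: no move → L
n=1: W (go to 0, an L position)
n=2: L (sole option 1(W) is W)
n=3: W (go to 2, an L position)
n=4: W (go to 2, an L position)
n=5: L (sole option 4(W) is W)
n=6: W (go to 2, an L position)
n=7: L (sole option 6(W) is W)
n=8: W (go to 7, an L position)
n=9: L (options 3(W), 6(W), 8(W) are all W)
n=10: W (go to 5, an L position)
n=11: L (sole option 10(W) is W)
n=12: W (go to 9, an L position)
n=13: L (sole option 12(W) is W)
n=14: W (go to 7, an L position)
n=15: W (go to 5, an L position)
n=16: L (options 8(W), 12(W), 14(W), 15(W) are all W)
n=17: W (go to 16, an L position)
n=18: W (go to 9, an L position)
n=19: L (sole option 18(W) is W)
n=20: W (go to 16, an L position)
n=21: W (go to 7, an L position)
n=22: W (go to 11, an L position)
n=23: L (sole option 22(W) is W)
n=24: W (go to 16, an L position)
n=25: L (options 20(W), 24(W) are all W)
n=26: W (go to 13, an L position)
n=27: W (go to 9, an L position)
n=28: L (options 14(W), 21(W), 24(W), 26(W), 27(W) are all W)
n=29: W (go to 28, an L position)
n=30: W (go to 25, an L position)
n=31: L (sole option 30(W) is W)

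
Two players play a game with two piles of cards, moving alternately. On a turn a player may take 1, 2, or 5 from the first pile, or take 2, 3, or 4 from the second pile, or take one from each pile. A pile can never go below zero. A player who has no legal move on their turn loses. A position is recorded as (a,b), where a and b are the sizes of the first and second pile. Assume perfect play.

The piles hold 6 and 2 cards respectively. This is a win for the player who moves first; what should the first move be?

Move to (5,2).

Label each position W (a win for the player to move) or L (a loss). A position with no legal move is L; any other position is W exactly when some move reaches an L, and L when every move reaches a W.
No move ever increases a pile, so every position that can arise here has a ≤ 6 and b ≤ 2; it is enough to label the cells with 0 ≤ a ≤ 6 and 0 ≤ b ≤ 2.
Every move lowers a or b (never raises either), so fill the grid row by row in increasing a, and left to right within a row: each cell's successors are then already labelled.
      b=0  b=1  b=2
a=0:    L    L    W
a=1:    W    W    W
a=2:    W    W    L
a=3:    L    L    W
a=4:    W    W    W
a=5:    W    W    L
a=6:    L    L    W
Cells with no legal move (terminal, hence L): (0,0), (0,1).
The remaining L cells, each justified by listing all of its moves:
(2,2): →(1,2)(W), (0,2)(W), (2,0)(W), (1,1)(W) — all W, so L
(3,0): →(2,0)(W), (1,0)(W) — all W, so L
(3,1): →(2,1)(W), (1,1)(W), (2,0)(W) — all W, so L
(5,2): →(4,2)(W), (3,2)(W), (0,2)(W), (5,0)(W), (4,1)(W) — all W, so L
(6,0): →(5,0)(W), (4,0)(W), (1,0)(W) — all W, so L
(6,1): →(5,1)(W), (4,1)(W), (1,1)(W), (5,0)(W) — all W, so L
Every other cell has at least one move into one of the L cells above, so it is W.
From (6,2), the L positions reachable in one move are: (5,2), (6,0). Any move reaching one of these is winning.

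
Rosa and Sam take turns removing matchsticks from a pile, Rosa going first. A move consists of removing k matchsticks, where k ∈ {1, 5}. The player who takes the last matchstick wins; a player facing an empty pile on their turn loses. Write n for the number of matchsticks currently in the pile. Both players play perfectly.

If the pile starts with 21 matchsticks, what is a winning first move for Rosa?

Work bottom-up. With no move the player to move loses. Otherwise the position is W if at least one move leads to an L position for the opponent, and L if every move leads to a W.
n=0: no move → L
n=1: →0(L), so W
n=2: →1(W) only, which is W, so L
n=3: →2(L), so W
n=4: →3(W) only, which is W, so L
n=5: →4(L), so W
n=6: →5(W), 1(W) — all W, so L
n=7: →6(L), so W
n=8: →7(W), 3(W) — all W, so L
n=9: →8(L), so W
n=10: →9(W), 5(W) — all W, so L
n=11: →10(L), so W
n=12: →11(W), 7(W) — all W, so L
n=13: →12(L), so W
n=14: →13(W), 9(W) — all W, so L
n=15: →14(L), so W
n=16: →15(W), 11(W) — all W, so L
n=17: →16(L), so W
n=18: →17(W), 13(W) — all W, so L
n=19: →18(L), so W
n=20: →19(W), 15(W) — all W, so L
n=21: →20(L), so W
From 21, the L positions reachable in one move are: 20, 16. Any move reaching one of these is winning.

Remove 1, leaving 20.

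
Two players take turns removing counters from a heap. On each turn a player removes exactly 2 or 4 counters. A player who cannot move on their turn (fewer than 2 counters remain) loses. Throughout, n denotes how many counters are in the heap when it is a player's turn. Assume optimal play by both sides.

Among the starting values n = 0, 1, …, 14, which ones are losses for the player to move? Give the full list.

Label each position W (a win for the player to move) or L (a loss). A position with no legal move is L; any other position is W exactly when some move reaches an L, and L when every move reaches a W.
n=0: no move → L
n=1: no move → L
n=2: W (go to 0, an L position)
n=3: W (go to 1, an L position)
n=4: W (go to 0, an L position)
n=5: W (go to 1, an L position)
n=6: L (options 4(W), 2(W) are all W)
n=7: L (options 5(W), 3(W) are all W)
n=8: W (go to 6, an L position)
n=9: W (go to 7, an L position)
n=10: W (go to 6, an L position)
n=11: W (go to 7, an L position)
n=12: L (options 10(W), 8(W) are all W)
n=13: L (options 11(W), 9(W) are all W)
n=14: W (go to 12, an L position)
Reading off the rows marked L gives the requested list; there are 6 such values of n.

0, 1, 6, 7, 12, 13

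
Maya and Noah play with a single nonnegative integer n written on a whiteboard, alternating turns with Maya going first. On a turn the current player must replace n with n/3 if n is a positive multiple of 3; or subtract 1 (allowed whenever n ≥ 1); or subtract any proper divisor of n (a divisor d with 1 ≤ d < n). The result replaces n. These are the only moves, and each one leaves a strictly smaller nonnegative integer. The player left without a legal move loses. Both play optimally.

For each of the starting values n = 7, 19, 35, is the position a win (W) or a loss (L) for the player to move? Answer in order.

7: L, 19: L, 35: W

Use the standard recursion: the mover loses at a terminal position; elsewhere, the mover wins exactly when some move hands the opponent an L position.
n=0: no move → L
n=1: can move to 0, which is L ⇒ W
n=2: the only move is to 1(W), a W ⇒ L
n=3: can move to 2, which is L ⇒ W
n=4: can move to 2, which is L ⇒ W
n=5: the only move is to 4(W), a W ⇒ L
n=6: can move to 2, which is L ⇒ W
n=7: the only move is to 6(W), a W ⇒ L
n=8: can move to 7, which is L ⇒ W
n=9: moves to 3(W), 6(W), 8(W); every one is W ⇒ L
n=10: can move to 5, which is L ⇒ W
n=11: the only move is to 10(W), a W ⇒ L
n=12: can move to 9, which is L ⇒ W
n=13: the only move is to 12(W), a W ⇒ L
n=14: can move to 7, which is L ⇒ W
n=15: can move to 5, which is L ⇒ W
n=16: moves to 8(W), 12(W), 14(W), 15(W); every one is W ⇒ L
n=17: can move to 16, which is L ⇒ W
n=18: can move to 9, which is L ⇒ W
n=19: the only move is to 18(W), a W ⇒ L
n=20: can move to 16, which is L ⇒ W
n=21: can move to 7, which is L ⇒ W
n=22: can move to 11, which is L ⇒ W
n=23: the only move is to 22(W), a W ⇒ L
n=24: can move to 16, which is L ⇒ W
n=25: moves to 20(W), 24(W); every one is W ⇒ L
n=26: can move to 13, which is L ⇒ W
n=27: can move to 9, which is L ⇒ W
n=28: moves to 14(W), 21(W), 24(W), 26(W), 27(W); every one is W ⇒ L
n=29: can move to 28, which is L ⇒ W
n=30: can move to 25, which is L ⇒ W
n=31: the only move is to 30(W), a W ⇒ L
n=32: can move to 16, which is L ⇒ W
n=33: can move to 11, which is L ⇒ W
n=34: moves to 17(W), 32(W), 33(W); every one is W ⇒ L
n=35: can move to 28, which is L ⇒ W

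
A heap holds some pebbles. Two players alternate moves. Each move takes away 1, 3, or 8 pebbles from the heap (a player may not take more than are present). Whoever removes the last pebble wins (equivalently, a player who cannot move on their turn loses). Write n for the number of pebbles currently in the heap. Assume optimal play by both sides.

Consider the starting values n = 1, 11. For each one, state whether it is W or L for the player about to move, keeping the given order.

Label each position W (a win for the player to move) or L (a loss). A position with no legal move is L; any other position is W exactly when some move reaches an L, and L when every move reaches a W.
n=0: no move → L
n=1: →0(L), so W
n=2: →1(W) only, which is W, so L
n=3: →2(L), so W
n=4: →3(W), 1(W) — all W, so L
n=5: →4(L), so W
n=6: →5(W), 3(W) — all W, so L
n=7: →6(L), so W
n=8: →0(L), so W
n=9: →6(L), so W
n=10: →2(L), so W
n=11: →10(W), 8(W), 3(W) — all W, so L

1: W, 11: L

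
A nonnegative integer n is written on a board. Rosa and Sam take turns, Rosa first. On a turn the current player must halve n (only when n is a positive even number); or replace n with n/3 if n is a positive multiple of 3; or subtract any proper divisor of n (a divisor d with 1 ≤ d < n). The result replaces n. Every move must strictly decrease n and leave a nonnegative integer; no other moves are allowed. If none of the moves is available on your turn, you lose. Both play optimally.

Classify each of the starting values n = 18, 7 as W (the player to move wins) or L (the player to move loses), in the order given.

Build the W/L table. Terminal = L. A non-terminal position is W if it has a move to some L; otherwise it is L.
n=0: no move → L
n=1: no move → L
n=2: can move to 1, which is L ⇒ W
n=3: can move to 1, which is L ⇒ W
n=4: moves to 2(W), 3(W); every one is W ⇒ L
n=5: can move to 4, which is L ⇒ W
n=6: can move to 4, which is L ⇒ W
n=7: the only move is to 6(W), a W ⇒ L
n=8: can move to 4, which is L ⇒ W
n=9: moves to 3(W), 6(W), 8(W); every one is W ⇒ L
n=10: can move to 9, which is L ⇒ W
n=11: the only move is to 10(W), a W ⇒ L
n=12: can move to 4, which is L ⇒ W
n=13: the only move is to 12(W), a W ⇒ L
n=14: can move to 7, which is L ⇒ W
n=15: moves to 5(W), 10(W), 12(W), 14(W); every one is W ⇒ L
n=16: can move to 15, which is L ⇒ W
n=17: the only move is to 16(W), a W ⇒ L
n=18: can move to 9, which is L ⇒ W

18: W, 7: L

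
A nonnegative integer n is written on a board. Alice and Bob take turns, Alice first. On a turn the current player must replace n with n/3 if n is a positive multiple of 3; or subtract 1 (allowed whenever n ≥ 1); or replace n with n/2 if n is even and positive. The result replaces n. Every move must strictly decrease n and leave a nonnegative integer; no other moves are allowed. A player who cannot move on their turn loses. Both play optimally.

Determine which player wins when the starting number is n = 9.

Classify positions by backward induction: terminal positions (no move available) are L. From any other position, the mover wins iff some move reaches an L.
n=0: no move → L
n=1: W (go to 0, an L position)
n=2: L (sole option 1(W) is W)
n=3: W (go to 2, an L position)
n=4: W (go to 2, an L position)
n=5: L (sole option 4(W) is W)
n=6: W (go to 2, an L position)
n=7: L (sole option 6(W) is W)
n=8: W (go to 7, an L position)
n=9: L (options 3(W), 8(W) are all W)
Every move from 9 reaches a W position, so the mover loses.

Bob wins.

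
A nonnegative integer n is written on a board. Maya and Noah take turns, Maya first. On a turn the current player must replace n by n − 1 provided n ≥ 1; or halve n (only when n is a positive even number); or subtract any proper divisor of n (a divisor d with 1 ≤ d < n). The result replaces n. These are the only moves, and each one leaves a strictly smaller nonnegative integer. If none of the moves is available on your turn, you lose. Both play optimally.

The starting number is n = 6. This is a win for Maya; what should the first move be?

Move to 5.

Label each position W (a win for the player to move) or L (a loss). A position with no legal move is L; any other position is W exactly when some move reaches an L, and L when every move reaches a W.
n=0: no move → L
n=1: W (go to 0, an L position)
n=2: L (sole option 1(W) is W)
n=3: W (go to 2, an L position)
n=4: W (go to 2, an L position)
n=5: L (sole option 4(W) is W)
n=6: W (go to 5, an L position)
From 6, the L positions reachable in one move are: 5.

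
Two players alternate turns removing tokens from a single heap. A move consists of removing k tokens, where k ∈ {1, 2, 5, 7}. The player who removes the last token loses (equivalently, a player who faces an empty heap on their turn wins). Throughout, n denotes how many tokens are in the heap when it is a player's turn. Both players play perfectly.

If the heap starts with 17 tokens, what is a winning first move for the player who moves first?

Build the W/L table. Terminal = W. A non-terminal position is W if it has a move to some L; otherwise it is L.
n=0: no move; the opponent has just taken the last token and therefore loses → W
n=1: L (sole option 0(W) is W)
n=2: W (go to 1, an L position)
n=3: W (go to 1, an L position)
n=4: L (options 3(W), 2(W) are all W)
n=5: W (go to 4, an L position)
n=6: W (go to 4, an L position)
n=7: L (options 6(W), 5(W), 2(W), 0(W) are all W)
n=8: W (go to 7, an L position)
n=9: W (go to 7, an L position)
n=10: L (options 9(W), 8(W), 5(W), 3(W) are all W)
n=11: W (go to 10, an L position)
n=12: W (go to 10, an L position)
n=13: L (options 12(W), 11(W), 8(W), 6(W) are all W)
n=14: W (go to 13, an L position)
n=15: W (go to 13, an L position)
n=16: L (options 15(W), 14(W), 11(W), 9(W) are all W)
n=17: W (go to 16, an L position)
From 17, the L positions reachable in one move are: 16, 10. Any move reaching one of these is winning.

Remove 1, leaving 16.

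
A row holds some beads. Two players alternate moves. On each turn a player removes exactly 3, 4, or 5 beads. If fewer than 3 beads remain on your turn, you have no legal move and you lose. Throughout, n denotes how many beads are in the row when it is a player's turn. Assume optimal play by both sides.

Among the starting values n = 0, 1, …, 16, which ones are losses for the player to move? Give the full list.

0, 1, 2, 8, 9, 10, 16

Label each position W (a win for the player to move) or L (a loss). A position with no legal move is L; any other position is W exactly when some move reaches an L, and L when every move reaches a W.
n=0: no move → L
n=1: no move → L
n=2: no move → L
n=3: →0(L), so W
n=4: →1(L), so W
n=5: →2(L), so W
n=6: →2(L), so W
n=7: →2(L), so W
n=8: →5(W), 4(W), 3(W) — all W, so L
n=9: →6(W), 5(W), 4(W) — all W, so L
n=10: →7(W), 6(W), 5(W) — all W, so L
n=11: →8(L), so W
n=12: →9(L), so W
n=13: →10(L), so W
n=14: →10(L), so W
n=15: →10(L), so W
n=16: →13(W), 12(W), 11(W) — all W, so L
The losing starting values of n are exactly the entries labelled L in this table (7 of them).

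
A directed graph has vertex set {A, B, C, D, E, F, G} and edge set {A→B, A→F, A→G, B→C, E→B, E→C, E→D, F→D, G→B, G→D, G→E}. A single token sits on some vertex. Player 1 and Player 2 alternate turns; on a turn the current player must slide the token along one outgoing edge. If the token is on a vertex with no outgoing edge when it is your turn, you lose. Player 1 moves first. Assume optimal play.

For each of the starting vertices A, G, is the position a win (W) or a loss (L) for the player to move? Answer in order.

Classify positions by backward induction: terminal positions (no move available) are L. From any other position, the mover wins iff some move reaches an L.
Every edge goes from a vertex to one that appears earlier in the order D, C, B, F, E, G, A, so processing vertices in that order labels each vertex after all of its successors.
D: no outgoing edge → L
C: no outgoing edge → L
B: can move to C, which is L ⇒ W
F: can move to D, which is L ⇒ W
E: can move to C, which is L ⇒ W
G: can move to D, which is L ⇒ W
A: moves to G(W), F(W), B(W); every one is W ⇒ L

A: L, G: W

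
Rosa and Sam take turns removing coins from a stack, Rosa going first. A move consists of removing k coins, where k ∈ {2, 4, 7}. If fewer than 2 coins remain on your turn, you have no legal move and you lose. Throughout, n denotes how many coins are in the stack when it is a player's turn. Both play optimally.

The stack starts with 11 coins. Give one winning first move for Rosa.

Remove 2, leaving 9.

Use the standard recursion: the mover loses at a terminal position; elsewhere, the mover wins exactly when some move hands the opponent an L position.
n=0: no move → L
n=1: no move → L
n=2: can move to 0, which is L ⇒ W
n=3: can move to 1, which is L ⇒ W
n=4: can move to 0, which is L ⇒ W
n=5: can move to 1, which is L ⇒ W
n=6: moves to 4(W), 2(W); every one is W ⇒ L
n=7: can move to 0, which is L ⇒ W
n=8: can move to 6, which is L ⇒ W
n=9: moves to 7(W), 5(W), 2(W); every one is W ⇒ L
n=10: can move to 6, which is L ⇒ W
n=11: can move to 9, which is L ⇒ W
From 11, the L positions reachable in one move are: 9.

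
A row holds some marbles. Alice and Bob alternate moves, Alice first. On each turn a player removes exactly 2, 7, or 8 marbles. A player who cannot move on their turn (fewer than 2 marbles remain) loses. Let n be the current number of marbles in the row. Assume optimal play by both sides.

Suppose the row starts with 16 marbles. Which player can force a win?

Label each position W (a win for the player to move) or L (a loss). A position with no legal move is L; any other position is W exactly when some move reaches an L, and L when every move reaches a W.
n=0: no move → L
n=1: no move → L
n=2: reaches L-position 0 → W
n=3: reaches L-position 1 → W
n=4: only reaches 2(W), which is W → L
n=5: only reaches 3(W), which is W → L
n=6: reaches L-position 4 → W
n=7: reaches L-position 5 → W
n=8: reaches L-position 1 → W
n=9: reaches L-position 1 → W
n=10: only reaches 8(W), 3(W), 2(W), all W → L
n=11: reaches L-position 4 → W
n=12: reaches L-position 10 → W
n=13: reaches L-position 5 → W
n=14: only reaches 12(W), 7(W), 6(W), all W → L
n=15: only reaches 13(W), 8(W), 7(W), all W → L
n=16: reaches L-position 14 → W
From 16 Alice can remove 2, leaving 14, reaching an L position.

Alice wins.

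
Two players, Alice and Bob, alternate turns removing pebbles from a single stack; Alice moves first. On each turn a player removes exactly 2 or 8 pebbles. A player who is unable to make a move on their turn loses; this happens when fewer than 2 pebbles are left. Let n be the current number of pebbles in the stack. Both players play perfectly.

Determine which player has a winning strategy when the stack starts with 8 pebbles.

Positions with no move are L. A position that does have a move is losing for the player to move precisely when every available move leads to a winning position for the opponent. Fill in the labels:
n=0: no move → L
n=1: no move → L
n=2: reaches L-position 0 → W
n=3: reaches L-position 1 → W
n=4: only reaches 2(W), which is W → L
n=5: only reaches 3(W), which is W → L
n=6: reaches L-position 4 → W
n=7: reaches L-position 5 → W
n=8: reaches L-position 0 → W
From 8 Alice can remove 8, leaving 0, reaching an L position.

Alice wins.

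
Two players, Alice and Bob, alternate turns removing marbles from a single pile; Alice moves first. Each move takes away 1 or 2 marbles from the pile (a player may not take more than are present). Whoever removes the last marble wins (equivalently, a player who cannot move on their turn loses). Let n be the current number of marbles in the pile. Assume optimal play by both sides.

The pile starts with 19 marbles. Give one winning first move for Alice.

Label each position W (a win for the player to move) or L (a loss). A position with no legal move is L; any other position is W exactly when some move reaches an L, and L when every move reaches a W.
n=0: no move → L
n=1: can move to 0, which is L ⇒ W
n=2: can move to 0, which is L ⇒ W
n=3: moves to 2(W), 1(W); every one is W ⇒ L
n=4: can move to 3, which is L ⇒ W
n=5: can move to 3, which is L ⇒ W
n=6: moves to 5(W), 4(W); every one is W ⇒ L
n=7: can move to 6, which is L ⇒ W
n=8: can move to 6, which is L ⇒ W
n=9: moves to 8(W), 7(W); every one is W ⇒ L
n=10: can move to 9, which is L ⇒ W
n=11: can move to 9, which is L ⇒ W
n=12: moves to 11(W), 10(W); every one is W ⇒ L
n=13: can move to 12, which is L ⇒ W
n=14: can move to 12, which is L ⇒ W
n=15: moves to 14(W), 13(W); every one is W ⇒ L
n=16: can move to 15, which is L ⇒ W
n=17: can move to 15, which is L ⇒ W
n=18: moves to 17(W), 16(W); every one is W ⇒ L
n=19: can move to 18, which is L ⇒ W
From 19, the L positions reachable in one move are: 18.

Remove 1, leaving 18.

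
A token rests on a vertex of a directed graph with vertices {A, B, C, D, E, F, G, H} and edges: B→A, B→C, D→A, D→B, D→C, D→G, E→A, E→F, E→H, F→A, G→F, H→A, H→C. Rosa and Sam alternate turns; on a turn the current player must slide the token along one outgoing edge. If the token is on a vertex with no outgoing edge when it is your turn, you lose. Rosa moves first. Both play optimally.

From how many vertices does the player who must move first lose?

3

Classify positions by backward induction: terminal positions (no move available) are L. From any other position, the mover wins iff some move reaches an L.
Every edge goes from a vertex to one that appears earlier in the order C, A, F, H, E, G, B, D, so processing vertices in that order labels each vertex after all of its successors.
C: no outgoing edge → L
A: no outgoing edge → L
F: →A(L), so W
H: →A(L), so W
E: →A(L), so W
G: →F(W) only, which is W, so L
B: →A(L), so W
D: →G(L), so W
The L vertices are A, C, G; that is 3 in all.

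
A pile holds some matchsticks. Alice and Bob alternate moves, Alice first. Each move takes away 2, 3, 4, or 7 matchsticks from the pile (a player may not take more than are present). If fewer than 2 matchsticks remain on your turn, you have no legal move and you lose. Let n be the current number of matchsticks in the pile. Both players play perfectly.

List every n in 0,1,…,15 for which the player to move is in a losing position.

Build the W/L table. Terminal = L. A non-terminal position is W if it has a move to some L; otherwise it is L.
n=0: no move → L
n=1: no move → L
n=2: can move to 0, which is L ⇒ W
n=3: can move to 1, which is L ⇒ W
n=4: can move to 1, which is L ⇒ W
n=5: can move to 1, which is L ⇒ W
n=6: moves to 4(W), 3(W), 2(W); every one is W ⇒ L
n=7: can move to 0, which is L ⇒ W
n=8: can move to 6, which is L ⇒ W
n=9: can move to 6, which is L ⇒ W
n=10: can move to 6, which is L ⇒ W
n=11: moves to 9(W), 8(W), 7(W), 4(W); every one is W ⇒ L
n=12: moves to 10(W), 9(W), 8(W), 5(W); every one is W ⇒ L
n=13: can move to 11, which is L ⇒ W
n=14: can move to 12, which is L ⇒ W
n=15: can move to 12, which is L ⇒ W
Reading off the rows marked L gives the requested list; there are 5 such values of n.

0, 1, 6, 11, 12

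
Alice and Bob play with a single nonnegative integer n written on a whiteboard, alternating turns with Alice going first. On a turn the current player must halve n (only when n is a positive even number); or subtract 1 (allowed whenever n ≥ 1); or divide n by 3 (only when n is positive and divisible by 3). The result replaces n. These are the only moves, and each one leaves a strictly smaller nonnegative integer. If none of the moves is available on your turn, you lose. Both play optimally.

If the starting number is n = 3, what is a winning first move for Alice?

Move to 2.

Label each position W (a win for the player to move) or L (a loss). A position with no legal move is L; any other position is W exactly when some move reaches an L, and L when every move reaches a W.
n=0: no move → L
n=1: →0(L), so W
n=2: →1(W) only, which is W, so L
n=3: →2(L), so W
From 3, the L positions reachable in one move are: 2.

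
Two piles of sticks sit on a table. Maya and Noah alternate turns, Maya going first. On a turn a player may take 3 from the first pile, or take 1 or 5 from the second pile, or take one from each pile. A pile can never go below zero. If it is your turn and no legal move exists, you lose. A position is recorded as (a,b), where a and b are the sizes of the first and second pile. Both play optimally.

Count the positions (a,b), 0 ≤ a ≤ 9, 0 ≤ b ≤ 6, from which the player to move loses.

30

Build the W/L table. Terminal = L. A non-terminal position is W if it has a move to some L; otherwise it is L.
Every move lowers a or b (never raises either), so fill the grid row by row in increasing a, and left to right within a row: each cell's successors are then already labelled.
      b=0  b=1  b=2  b=3  b=4  b=5  b=6
a=0:    L    W    L    W    L    W    L
a=1:    L    W    L    W    L    W    L
a=2:    L    W    L    W    L    W    L
a=3:    W    W    W    W    W    W    W
a=4:    W    L    W    L    W    L    W
a=5:    W    L    W    L    W    L    W
a=6:    L    W    W    L    W    W    W
a=7:    L    W    L    W    W    W    L
a=8:    L    W    L    W    L    W    L
a=9:    W    W    L    W    L    W    L
Cells with no legal move (terminal, hence L): (0,0), (1,0), (2,0).
The remaining L cells, each justified by listing all of its moves:
(0,2): the only move is to (0,1)(W), a W ⇒ L
(0,4): the only move is to (0,3)(W), a W ⇒ L
(0,6): moves to (0,5)(W), (0,1)(W); every one is W ⇒ L
(1,2): moves to (1,1)(W), (0,1)(W); every one is W ⇒ L
(1,4): moves to (1,3)(W), (0,3)(W); every one is W ⇒ L
(1,6): moves to (1,5)(W), (1,1)(W), (0,5)(W); every one is W ⇒ L
(2,2): moves to (2,1)(W), (1,1)(W); every one is W ⇒ L
(2,4): moves to (2,3)(W), (1,3)(W); every one is W ⇒ L
(2,6): moves to (2,5)(W), (2,1)(W), (1,5)(W); every one is W ⇒ L
(4,1): moves to (1,1)(W), (4,0)(W), (3,0)(W); every one is W ⇒ L
(4,3): moves to (1,3)(W), (4,2)(W), (3,2)(W); every one is W ⇒ L
(4,5): moves to (1,5)(W), (4,4)(W), (4,0)(W), (3,4)(W); every one is W ⇒ L
(5,1): moves to (2,1)(W), (5,0)(W), (4,0)(W); every one is W ⇒ L
(5,3): moves to (2,3)(W), (5,2)(W), (4,2)(W); every one is W ⇒ L
(5,5): moves to (2,5)(W), (5,4)(W), (5,0)(W), (4,4)(W); every one is W ⇒ L
(6,0): the only move is to (3,0)(W), a W ⇒ L
(6,3): moves to (3,3)(W), (6,2)(W), (5,2)(W); every one is W ⇒ L
(7,0): the only move is to (4,0)(W), a W ⇒ L
(7,2): moves to (4,2)(W), (7,1)(W), (6,1)(W); every one is W ⇒ L
(7,6): moves to (4,6)(W), (7,5)(W), (7,1)(W), (6,5)(W); every one is W ⇒ L
(8,0): the only move is to (5,0)(W), a W ⇒ L
(8,2): moves to (5,2)(W), (8,1)(W), (7,1)(W); every one is W ⇒ L
(8,4): moves to (5,4)(W), (8,3)(W), (7,3)(W); every one is W ⇒ L
(8,6): moves to (5,6)(W), (8,5)(W), (8,1)(W), (7,5)(W); every one is W ⇒ L
(9,2): moves to (6,2)(W), (9,1)(W), (8,1)(W); every one is W ⇒ L
(9,4): moves to (6,4)(W), (9,3)(W), (8,3)(W); every one is W ⇒ L
(9,6): moves to (6,6)(W), (9,5)(W), (9,1)(W), (8,5)(W); every one is W ⇒ L
Every other cell has at least one move into one of the L cells above, so it is W.
L cells per row: a=0: 4, a=1: 4, a=2: 4, a=3: 0, a=4: 3, a=5: 3, a=6: 2, a=7: 3, a=8: 4, a=9: 3; total 30.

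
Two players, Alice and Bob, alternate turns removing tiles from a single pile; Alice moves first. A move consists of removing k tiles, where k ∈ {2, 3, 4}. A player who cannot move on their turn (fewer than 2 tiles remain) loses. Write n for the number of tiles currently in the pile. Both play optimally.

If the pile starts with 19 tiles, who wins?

Build the W/L table. Terminal = L. A non-terminal position is W if it has a move to some L; otherwise it is L.
n=0: no move → L
n=1: no move → L
n=2: reaches L-position 0 → W
n=3: reaches L-position 1 → W
n=4: reaches L-position 1 → W
n=5: reaches L-position 1 → W
n=6: only reaches 4(W), 3(W), 2(W), all W → L
n=7: only reaches 5(W), 4(W), 3(W), all W → L
n=8: reaches L-position 6 → W
n=9: reaches L-position 7 → W
n=10: reaches L-position 7 → W
n=11: reaches L-position 7 → W
n=12: only reaches 10(W), 9(W), 8(W), all W → L
n=13: only reaches 11(W), 10(W), 9(W), all W → L
n=14: reaches L-position 12 → W
n=15: reaches L-position 13 → W
n=16: reaches L-position 13 → W
n=17: reaches L-position 13 → W
n=18: only reaches 16(W), 15(W), 14(W), all W → L
n=19: only reaches 17(W), 16(W), 15(W), all W → L
The starting position 19 is L: whatever Alice does, the opponent receives a W position.

Bob wins.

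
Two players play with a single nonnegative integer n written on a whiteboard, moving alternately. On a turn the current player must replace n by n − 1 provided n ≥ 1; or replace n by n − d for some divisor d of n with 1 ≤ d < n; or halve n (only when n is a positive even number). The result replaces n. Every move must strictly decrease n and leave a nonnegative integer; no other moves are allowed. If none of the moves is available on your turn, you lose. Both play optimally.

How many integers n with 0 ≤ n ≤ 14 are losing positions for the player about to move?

Build the W/L table. Terminal = L. A non-terminal position is W if it has a move to some L; otherwise it is L.
n=0: no move → L
n=1: reaches L-position 0 → W
n=2: only reaches 1(W), which is W → L
n=3: reaches L-position 2 → W
n=4: reaches L-position 2 → W
n=5: only reaches 4(W), which is W → L
n=6: reaches L-position 5 → W
n=7: only reaches 6(W), which is W → L
n=8: reaches L-position 7 → W
n=9: only reaches 6(W), 8(W), all W → L
n=10: reaches L-position 5 → W
n=11: only reaches 10(W), which is W → L
n=12: reaches L-position 9 → W
n=13: only reaches 12(W), which is W → L
n=14: reaches L-position 7 → W
L entries with 0 ≤ n ≤ 14: n = 0, 2, 5, 7, 9, 11, 13; that makes 7.

7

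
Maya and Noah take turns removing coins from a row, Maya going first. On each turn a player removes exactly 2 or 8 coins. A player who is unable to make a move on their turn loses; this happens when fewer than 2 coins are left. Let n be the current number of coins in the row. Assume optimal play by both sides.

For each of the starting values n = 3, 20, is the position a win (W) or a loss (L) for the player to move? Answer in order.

Compute win/loss labels from the base case upward. A position with no move is L. Any other position is W if it can reach an L in one move, else L.
n=0: no move → L
n=1: no move → L
n=2: reaches L-position 0 → W
n=3: reaches L-position 1 → W
n=4: only reaches 2(W), which is W → L
n=5: only reaches 3(W), which is W → L
n=6: reaches L-position 4 → W
n=7: reaches L-position 5 → W
n=8: reaches L-position 0 → W
n=9: reaches L-position 1 → W
n=10: only reaches 8(W), 2(W), all W → L
n=11: only reaches 9(W), 3(W), all W → L
n=12: reaches L-position 10 → W
n=13: reaches L-position 11 → W
n=14: only reaches 12(W), 6(W), all W → L
n=15: only reaches 13(W), 7(W), all W → L
n=16: reaches L-position 14 → W
n=17: reaches L-position 15 → W
n=18: reaches L-position 10 → W
n=19: reaches L-position 11 → W
n=20: only reaches 18(W), 12(W), all W → L

3: W, 20: L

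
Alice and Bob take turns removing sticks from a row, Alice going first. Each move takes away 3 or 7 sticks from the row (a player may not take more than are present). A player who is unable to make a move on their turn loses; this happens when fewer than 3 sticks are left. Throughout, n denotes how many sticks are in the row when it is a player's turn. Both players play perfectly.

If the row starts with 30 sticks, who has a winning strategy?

Positions with no move are L. A position that does have a move is losing for the player to move precisely when every available move leads to a winning position for the opponent. Fill in the labels:
n=0: no move → L
n=1: no move → L
n=2: no move → L
n=3: reaches L-position 0 → W
n=4: reaches L-position 1 → W
n=5: reaches L-position 2 → W
n=6: only reaches 3(W), which is W → L
n=7: reaches L-position 0 → W
n=8: reaches L-position 1 → W
n=9: reaches L-position 6 → W
n=10: only reaches 7(W), 3(W), all W → L
n=11: only reaches 8(W), 4(W), all W → L
n=12: only reaches 9(W), 5(W), all W → L
n=13: reaches L-position 10 → W
n=14: reaches L-position 11 → W
n=15: reaches L-position 12 → W
n=16: only reaches 13(W), 9(W), all W → L
n=17: reaches L-position 10 → W
n=18: reaches L-position 11 → W
n=19: reaches L-position 16 → W
n=20: only reaches 17(W), 13(W), all W → L
n=21: only reaches 18(W), 14(W), all W → L
n=22: only reaches 19(W), 15(W), all W → L
n=23: reaches L-position 20 → W
n=24: reaches L-position 21 → W
n=25: reaches L-position 22 → W
n=26: only reaches 23(W), 19(W), all W → L
n=27: reaches L-position 20 → W
n=28: reaches L-position 21 → W
n=29: reaches L-position 26 → W
n=30: only reaches 27(W), 23(W), all W → L
Every move from 30 reaches a W position, so the mover loses.

Bob wins.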